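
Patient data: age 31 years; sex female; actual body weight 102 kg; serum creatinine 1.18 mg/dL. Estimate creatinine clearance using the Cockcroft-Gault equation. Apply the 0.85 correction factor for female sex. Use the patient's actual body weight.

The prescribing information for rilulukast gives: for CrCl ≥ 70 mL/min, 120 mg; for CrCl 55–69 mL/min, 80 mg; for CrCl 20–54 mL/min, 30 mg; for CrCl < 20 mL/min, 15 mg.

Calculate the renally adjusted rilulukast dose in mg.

CrCl = (140 − 31) × 102 / (72 × 1.18) × 0.85 = 11118.0 / 84.96 × 0.85 ≈ 111.2 mL/min
CrCl ≈ 111 mL/min → bracket ≥ 70 mL/min.
Dose for this bracket: 120 mg.

120 mg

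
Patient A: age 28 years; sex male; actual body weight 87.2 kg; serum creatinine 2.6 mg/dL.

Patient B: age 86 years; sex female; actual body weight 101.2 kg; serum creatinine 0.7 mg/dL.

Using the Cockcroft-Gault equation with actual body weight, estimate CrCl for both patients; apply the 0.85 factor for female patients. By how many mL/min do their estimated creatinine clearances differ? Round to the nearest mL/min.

40 mL/min

Patient A: CrCl = (140 − 28) × 87.2 / (72 × 2.6) = 9766.4 / 187.20 ≈ 52.2 mL/min
Patient B: CrCl = (140 − 86) × 101.2 / (72 × 0.7) × 0.85 = 5464.8 / 50.40 × 0.85 ≈ 92.2 mL/min
|52.2 − 92.2| = 40.0 mL/min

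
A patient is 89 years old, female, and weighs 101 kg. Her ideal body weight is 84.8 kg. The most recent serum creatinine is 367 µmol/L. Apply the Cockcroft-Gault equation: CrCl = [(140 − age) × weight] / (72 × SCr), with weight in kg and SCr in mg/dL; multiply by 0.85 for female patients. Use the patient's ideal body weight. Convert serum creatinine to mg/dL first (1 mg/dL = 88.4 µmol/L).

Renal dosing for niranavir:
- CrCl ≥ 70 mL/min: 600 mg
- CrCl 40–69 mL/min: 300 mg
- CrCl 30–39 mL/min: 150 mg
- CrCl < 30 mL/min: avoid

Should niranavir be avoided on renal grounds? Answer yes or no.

SCr = 367 / 88.4 = 4.152 mg/dL
CrCl = (140 − 89) × 84.8 / (72 × 4.152) × 0.85 = 4324.8 / 298.94 × 0.85 ≈ 12.3 mL/min
CrCl ≈ 12 mL/min, which is < 30 mL/min.

yes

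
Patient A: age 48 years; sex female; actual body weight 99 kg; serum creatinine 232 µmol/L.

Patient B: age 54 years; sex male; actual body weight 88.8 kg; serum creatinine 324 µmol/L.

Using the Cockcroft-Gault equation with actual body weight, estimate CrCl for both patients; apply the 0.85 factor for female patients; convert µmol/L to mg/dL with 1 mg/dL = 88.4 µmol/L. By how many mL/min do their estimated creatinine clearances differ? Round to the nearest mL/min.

12 mL/min

Patient A: SCr = 232 / 88.4 = 2.624 mg/dL
Patient A: CrCl = (140 − 48) × 99 / (72 × 2.624) × 0.85 = 9108.0 / 188.93 × 0.85 ≈ 41.0 mL/min
Patient B: SCr = 324 / 88.4 = 3.665 mg/dL
Patient B: CrCl = (140 − 54) × 88.8 / (72 × 3.665) = 7636.8 / 263.88 ≈ 28.9 mL/min
|41.0 − 28.9| = 12.1 mL/min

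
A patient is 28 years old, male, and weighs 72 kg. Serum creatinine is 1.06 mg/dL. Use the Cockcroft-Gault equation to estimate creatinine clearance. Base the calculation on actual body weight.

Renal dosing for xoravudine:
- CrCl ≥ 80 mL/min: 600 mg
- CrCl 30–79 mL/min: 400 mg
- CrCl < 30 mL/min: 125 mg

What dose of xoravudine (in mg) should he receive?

600 mg

CrCl = (140 − 28) × 72 / (72 × 1.06) = 8064.0 / 76.32 ≈ 105.7 mL/min
CrCl ≈ 106 mL/min → bracket ≥ 80 mL/min.
Dose for this bracket: 600 mg.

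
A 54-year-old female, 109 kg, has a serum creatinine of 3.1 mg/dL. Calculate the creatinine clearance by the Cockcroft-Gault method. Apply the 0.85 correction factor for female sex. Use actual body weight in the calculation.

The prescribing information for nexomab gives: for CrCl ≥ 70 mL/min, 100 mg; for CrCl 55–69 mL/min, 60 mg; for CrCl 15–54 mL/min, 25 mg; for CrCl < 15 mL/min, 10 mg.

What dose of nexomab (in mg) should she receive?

25 mg

CrCl = (140 − 54) × 109 / (72 × 3.1) × 0.85 = 9374.0 / 223.20 × 0.85 ≈ 35.7 mL/min
CrCl ≈ 36 mL/min → bracket 15–54 mL/min.
Dose for this bracket: 25 mg.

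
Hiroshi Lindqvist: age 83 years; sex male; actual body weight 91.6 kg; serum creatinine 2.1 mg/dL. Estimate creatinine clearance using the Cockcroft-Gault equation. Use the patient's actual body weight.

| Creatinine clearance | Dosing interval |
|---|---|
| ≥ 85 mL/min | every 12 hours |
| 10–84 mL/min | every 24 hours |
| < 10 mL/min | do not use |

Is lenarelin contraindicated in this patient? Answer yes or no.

CrCl = (140 − 83) × 91.6 / (72 × 2.1) = 5221.2 / 151.20 ≈ 34.5 mL/min
CrCl ≈ 35 mL/min, which is ≥ 10 mL/min.

no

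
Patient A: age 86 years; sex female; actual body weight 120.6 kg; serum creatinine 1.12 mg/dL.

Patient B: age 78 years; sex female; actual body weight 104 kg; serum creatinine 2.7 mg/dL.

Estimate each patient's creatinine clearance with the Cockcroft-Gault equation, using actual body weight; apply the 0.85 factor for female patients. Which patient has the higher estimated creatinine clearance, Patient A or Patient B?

Patient A: CrCl = (140 − 86) × 120.6 / (72 × 1.12) × 0.85 = 6512.4 / 80.64 × 0.85 ≈ 68.6 mL/min
Patient B: CrCl = (140 − 78) × 104 / (72 × 2.7) × 0.85 = 6448.0 / 194.40 × 0.85 ≈ 28.2 mL/min
68.6 vs 28.2 mL/min → Patient A is higher.

Patient A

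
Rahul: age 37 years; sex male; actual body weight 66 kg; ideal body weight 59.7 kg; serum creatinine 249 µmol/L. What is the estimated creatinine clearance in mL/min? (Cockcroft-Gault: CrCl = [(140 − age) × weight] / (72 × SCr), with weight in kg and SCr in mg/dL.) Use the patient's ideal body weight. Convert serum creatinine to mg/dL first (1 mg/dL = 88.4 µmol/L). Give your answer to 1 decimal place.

30.3 mL/min

SCr = 249 / 88.4 = 2.817 mg/dL
CrCl = (140 − 37) × 59.7 / (72 × 2.817) = 6149.1 / 202.82 ≈ 30.3 mL/min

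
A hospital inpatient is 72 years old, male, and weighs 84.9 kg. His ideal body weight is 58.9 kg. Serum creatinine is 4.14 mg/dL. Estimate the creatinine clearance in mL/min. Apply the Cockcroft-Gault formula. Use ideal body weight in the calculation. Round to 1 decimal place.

CrCl = (140 − 72) × 58.9 / (72 × 4.14) = 4005.2 / 298.08 ≈ 13.4 mL/min

13.4 mL/min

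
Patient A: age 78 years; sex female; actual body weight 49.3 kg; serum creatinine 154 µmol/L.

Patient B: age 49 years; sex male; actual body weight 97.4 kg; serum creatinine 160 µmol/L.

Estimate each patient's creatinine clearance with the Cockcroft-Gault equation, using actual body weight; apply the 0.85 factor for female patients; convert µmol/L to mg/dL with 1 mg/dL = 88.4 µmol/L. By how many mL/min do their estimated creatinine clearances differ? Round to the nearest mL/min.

Patient A: SCr = 154 / 88.4 = 1.742 mg/dL
Patient A: CrCl = (140 − 78) × 49.3 / (72 × 1.742) × 0.85 = 3056.6 / 125.42 × 0.85 ≈ 20.7 mL/min
Patient B: SCr = 160 / 88.4 = 1.81 mg/dL
Patient B: CrCl = (140 − 49) × 97.4 / (72 × 1.81) = 8863.4 / 130.32 ≈ 68.0 mL/min
|20.7 − 68.0| = 47.3 mL/min

47 mL/min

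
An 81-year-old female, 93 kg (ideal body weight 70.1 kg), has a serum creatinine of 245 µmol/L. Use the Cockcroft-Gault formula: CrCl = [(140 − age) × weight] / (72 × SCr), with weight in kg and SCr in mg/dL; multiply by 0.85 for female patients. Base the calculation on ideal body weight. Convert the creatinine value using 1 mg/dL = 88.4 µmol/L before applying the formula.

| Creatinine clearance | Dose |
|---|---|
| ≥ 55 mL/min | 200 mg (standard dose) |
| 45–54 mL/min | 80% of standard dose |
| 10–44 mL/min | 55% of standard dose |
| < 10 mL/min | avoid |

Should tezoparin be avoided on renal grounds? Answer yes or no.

SCr = 245 / 88.4 = 2.771 mg/dL
CrCl = (140 − 81) × 70.1 / (72 × 2.771) × 0.85 = 4135.9 / 199.51 × 0.85 ≈ 17.6 mL/min
CrCl ≈ 18 mL/min, which is ≥ 10 mL/min.

no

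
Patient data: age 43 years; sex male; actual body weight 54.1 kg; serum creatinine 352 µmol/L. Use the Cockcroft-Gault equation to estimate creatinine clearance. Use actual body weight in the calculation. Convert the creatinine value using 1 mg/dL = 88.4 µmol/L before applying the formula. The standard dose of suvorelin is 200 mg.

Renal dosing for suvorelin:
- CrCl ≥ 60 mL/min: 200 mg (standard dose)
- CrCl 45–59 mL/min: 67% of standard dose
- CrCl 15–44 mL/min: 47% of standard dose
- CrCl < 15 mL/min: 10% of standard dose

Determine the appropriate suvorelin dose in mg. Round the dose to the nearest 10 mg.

SCr = 352 / 88.4 = 3.982 mg/dL
CrCl = (140 − 43) × 54.1 / (72 × 3.982) = 5247.7 / 286.70 ≈ 18.3 mL/min
CrCl ≈ 18 mL/min → bracket 15–44 mL/min.
47% of 200 mg = 94 mg → 90 mg

90 mg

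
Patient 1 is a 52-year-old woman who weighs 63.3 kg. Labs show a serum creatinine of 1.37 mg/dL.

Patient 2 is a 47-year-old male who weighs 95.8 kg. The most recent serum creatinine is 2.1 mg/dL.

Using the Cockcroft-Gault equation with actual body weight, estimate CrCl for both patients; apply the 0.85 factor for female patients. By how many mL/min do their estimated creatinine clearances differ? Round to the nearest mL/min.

Patient 1: CrCl = (140 − 52) × 63.3 / (72 × 1.37) × 0.85 = 5570.4 / 98.64 × 0.85 ≈ 48.0 mL/min
Patient 2: CrCl = (140 − 47) × 95.8 / (72 × 2.1) = 8909.4 / 151.20 ≈ 58.9 mL/min
|48.0 − 58.9| = 10.9 mL/min

11 mL/min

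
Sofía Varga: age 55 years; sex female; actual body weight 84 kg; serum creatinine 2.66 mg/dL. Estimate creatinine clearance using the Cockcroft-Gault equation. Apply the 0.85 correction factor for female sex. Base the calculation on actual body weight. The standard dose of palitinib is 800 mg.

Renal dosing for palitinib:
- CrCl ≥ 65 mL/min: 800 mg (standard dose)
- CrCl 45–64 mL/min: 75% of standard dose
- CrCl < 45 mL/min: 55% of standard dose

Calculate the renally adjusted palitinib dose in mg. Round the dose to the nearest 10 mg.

CrCl = (140 − 55) × 84 / (72 × 2.66) × 0.85 = 7140.0 / 191.52 × 0.85 ≈ 31.7 mL/min
CrCl ≈ 32 mL/min → bracket < 45 mL/min.
55% of 800 mg = 440 mg

440 mg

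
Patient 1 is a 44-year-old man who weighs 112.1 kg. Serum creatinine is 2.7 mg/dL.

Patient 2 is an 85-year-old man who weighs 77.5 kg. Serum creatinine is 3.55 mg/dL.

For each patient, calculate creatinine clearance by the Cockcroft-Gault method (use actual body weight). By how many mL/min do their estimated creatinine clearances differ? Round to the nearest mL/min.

Patient 1: CrCl = (140 − 44) × 112.1 / (72 × 2.7) = 10761.6 / 194.40 ≈ 55.4 mL/min
Patient 2: CrCl = (140 − 85) × 77.5 / (72 × 3.55) = 4262.5 / 255.60 ≈ 16.7 mL/min
|55.4 − 16.7| = 38.7 mL/min

39 mL/min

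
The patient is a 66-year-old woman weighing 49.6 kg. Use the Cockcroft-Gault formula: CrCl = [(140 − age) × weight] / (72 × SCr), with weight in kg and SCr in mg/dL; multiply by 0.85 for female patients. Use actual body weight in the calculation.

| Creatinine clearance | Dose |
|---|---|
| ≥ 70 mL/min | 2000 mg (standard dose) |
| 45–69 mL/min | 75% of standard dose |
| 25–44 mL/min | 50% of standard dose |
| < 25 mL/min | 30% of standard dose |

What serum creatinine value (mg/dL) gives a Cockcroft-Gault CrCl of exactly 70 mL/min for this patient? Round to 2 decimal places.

0.62 mg/dL

Standard dose requires CrCl ≥ 70 mL/min.
Set (140 − 66) × 49.6 × 0.85 / (72 × SCr) = 70
SCr = (140 − 66) × 49.6 × 0.85 / (72 × 70) = 0.619 mg/dL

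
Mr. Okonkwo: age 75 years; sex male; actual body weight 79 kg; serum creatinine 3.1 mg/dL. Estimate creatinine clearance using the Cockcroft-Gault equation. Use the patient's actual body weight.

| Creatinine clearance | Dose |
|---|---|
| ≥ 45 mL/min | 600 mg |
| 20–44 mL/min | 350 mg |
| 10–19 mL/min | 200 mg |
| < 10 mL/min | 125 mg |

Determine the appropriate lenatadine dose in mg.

350 mg

CrCl = (140 − 75) × 79 / (72 × 3.1) = 5135.0 / 223.20 ≈ 23.0 mL/min
CrCl ≈ 23 mL/min → bracket 20–44 mL/min.
Dose for this bracket: 350 mg.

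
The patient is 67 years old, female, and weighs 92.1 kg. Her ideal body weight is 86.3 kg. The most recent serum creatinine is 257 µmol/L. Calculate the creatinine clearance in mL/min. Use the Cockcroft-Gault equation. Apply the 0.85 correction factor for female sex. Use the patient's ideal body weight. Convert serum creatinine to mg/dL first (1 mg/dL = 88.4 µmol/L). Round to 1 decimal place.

SCr = 257 / 88.4 = 2.907 mg/dL
CrCl = (140 − 67) × 86.3 / (72 × 2.907) × 0.85 = 6299.9 / 209.30 × 0.85 ≈ 25.6 mL/min

25.6 mL/min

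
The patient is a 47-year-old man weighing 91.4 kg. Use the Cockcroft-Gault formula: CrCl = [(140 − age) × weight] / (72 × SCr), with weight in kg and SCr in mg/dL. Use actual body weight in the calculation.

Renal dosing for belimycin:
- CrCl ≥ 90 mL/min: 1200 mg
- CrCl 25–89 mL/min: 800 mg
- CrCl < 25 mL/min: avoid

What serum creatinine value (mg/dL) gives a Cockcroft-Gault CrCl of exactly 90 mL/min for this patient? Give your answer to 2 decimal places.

1.31 mg/dL

Standard dose requires CrCl ≥ 90 mL/min.
Set (140 − 47) × 91.4 / (72 × SCr) = 90
SCr = (140 − 47) × 91.4 / (72 × 90) = 1.312 mg/dL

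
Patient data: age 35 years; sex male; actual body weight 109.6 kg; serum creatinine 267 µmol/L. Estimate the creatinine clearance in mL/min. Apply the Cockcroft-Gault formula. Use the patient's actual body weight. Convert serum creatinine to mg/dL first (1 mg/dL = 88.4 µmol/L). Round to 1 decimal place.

SCr = 267 / 88.4 = 3.02 mg/dL
CrCl = (140 − 35) × 109.6 / (72 × 3.02) = 11508.0 / 217.44 ≈ 52.9 mL/min

52.9 mL/min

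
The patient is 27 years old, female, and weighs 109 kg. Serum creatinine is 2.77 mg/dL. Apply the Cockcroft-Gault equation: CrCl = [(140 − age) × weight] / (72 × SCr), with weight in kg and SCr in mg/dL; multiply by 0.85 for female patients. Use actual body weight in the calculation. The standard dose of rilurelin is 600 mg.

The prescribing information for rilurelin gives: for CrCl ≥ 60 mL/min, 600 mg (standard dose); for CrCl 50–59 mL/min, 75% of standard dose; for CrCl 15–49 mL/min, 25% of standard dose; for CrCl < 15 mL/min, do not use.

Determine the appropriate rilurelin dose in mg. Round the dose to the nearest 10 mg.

450 mg

CrCl = (140 − 27) × 109 / (72 × 2.77) × 0.85 = 12317.0 / 199.44 × 0.85 ≈ 52.5 mL/min
CrCl ≈ 52 mL/min → bracket 50–59 mL/min.
75% of 600 mg = 450 mg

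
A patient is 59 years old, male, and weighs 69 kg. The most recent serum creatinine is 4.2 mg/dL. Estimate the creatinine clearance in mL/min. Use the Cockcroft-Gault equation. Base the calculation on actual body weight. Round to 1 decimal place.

18.5 mL/min

CrCl = (140 − 59) × 69 / (72 × 4.2) = 5589.0 / 302.40 ≈ 18.5 mL/min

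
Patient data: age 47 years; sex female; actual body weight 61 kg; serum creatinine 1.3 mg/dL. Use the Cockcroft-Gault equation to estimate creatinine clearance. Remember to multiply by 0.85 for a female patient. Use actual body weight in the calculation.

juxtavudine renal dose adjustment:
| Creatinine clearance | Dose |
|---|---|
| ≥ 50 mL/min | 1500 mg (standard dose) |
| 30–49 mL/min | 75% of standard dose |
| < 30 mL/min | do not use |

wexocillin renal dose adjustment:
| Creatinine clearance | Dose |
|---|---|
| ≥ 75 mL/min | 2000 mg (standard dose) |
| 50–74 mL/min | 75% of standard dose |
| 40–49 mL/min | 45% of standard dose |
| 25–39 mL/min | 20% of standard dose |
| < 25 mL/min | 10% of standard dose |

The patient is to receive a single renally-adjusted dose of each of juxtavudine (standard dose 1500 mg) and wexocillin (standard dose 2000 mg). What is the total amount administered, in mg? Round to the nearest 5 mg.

CrCl = (140 − 47) × 61 / (72 × 1.3) × 0.85 = 5673.0 / 93.60 × 0.85 ≈ 51.5 mL/min
CrCl ≈ 52 mL/min.
juxtavudine: ≥ 50 mL/min → 100% of 1500 mg = 1500 mg.
wexocillin: 50–74 mL/min → 75% of 2000 mg = 1500 mg.
Total = 1500 + 1500 = 3000 mg.

3000 mg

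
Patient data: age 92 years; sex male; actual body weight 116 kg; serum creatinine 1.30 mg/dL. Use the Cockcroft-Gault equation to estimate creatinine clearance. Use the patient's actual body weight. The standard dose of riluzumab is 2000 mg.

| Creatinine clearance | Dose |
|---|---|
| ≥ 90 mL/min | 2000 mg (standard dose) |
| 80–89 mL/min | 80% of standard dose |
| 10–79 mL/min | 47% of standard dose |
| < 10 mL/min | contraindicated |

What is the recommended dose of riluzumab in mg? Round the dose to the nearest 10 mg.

CrCl = (140 − 92) × 116 / (72 × 1.3) = 5568.0 / 93.60 ≈ 59.5 mL/min
CrCl ≈ 59 mL/min → bracket 10–79 mL/min.
47% of 2000 mg = 940 mg

940 mg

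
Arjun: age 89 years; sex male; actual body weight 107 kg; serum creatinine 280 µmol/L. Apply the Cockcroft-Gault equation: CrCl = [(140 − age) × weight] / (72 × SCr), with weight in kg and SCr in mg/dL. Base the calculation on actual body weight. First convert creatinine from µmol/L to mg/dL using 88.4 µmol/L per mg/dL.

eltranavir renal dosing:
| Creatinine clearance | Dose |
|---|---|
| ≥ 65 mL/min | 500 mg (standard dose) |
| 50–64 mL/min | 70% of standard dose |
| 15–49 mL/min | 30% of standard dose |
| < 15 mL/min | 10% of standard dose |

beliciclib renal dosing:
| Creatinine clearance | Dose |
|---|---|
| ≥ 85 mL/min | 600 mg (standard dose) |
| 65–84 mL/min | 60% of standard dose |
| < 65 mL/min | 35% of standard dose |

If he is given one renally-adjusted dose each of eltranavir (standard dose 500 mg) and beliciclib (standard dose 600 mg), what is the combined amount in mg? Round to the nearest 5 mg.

SCr = 280 / 88.4 = 3.167 mg/dL
CrCl = (140 − 89) × 107 / (72 × 3.167) = 5457.0 / 228.02 ≈ 23.9 mL/min
CrCl ≈ 24 mL/min.
eltranavir: 15–49 mL/min → 30% of 500 mg = 150 mg.
beliciclib: < 65 mL/min → 35% of 600 mg = 210 mg.
Total = 150 + 210 = 360 mg.

360 mg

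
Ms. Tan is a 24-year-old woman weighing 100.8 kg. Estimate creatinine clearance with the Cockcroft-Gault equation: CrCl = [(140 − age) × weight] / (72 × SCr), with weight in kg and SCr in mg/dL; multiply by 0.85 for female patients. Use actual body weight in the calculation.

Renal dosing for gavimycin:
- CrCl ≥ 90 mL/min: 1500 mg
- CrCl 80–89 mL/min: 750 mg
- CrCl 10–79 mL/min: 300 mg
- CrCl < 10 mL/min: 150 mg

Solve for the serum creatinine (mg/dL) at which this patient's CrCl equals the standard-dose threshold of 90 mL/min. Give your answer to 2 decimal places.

Standard dose requires CrCl ≥ 90 mL/min.
Set (140 − 24) × 100.8 × 0.85 / (72 × SCr) = 90
SCr = (140 − 24) × 100.8 × 0.85 / (72 × 90) = 1.534 mg/dL

1.53 mg/dL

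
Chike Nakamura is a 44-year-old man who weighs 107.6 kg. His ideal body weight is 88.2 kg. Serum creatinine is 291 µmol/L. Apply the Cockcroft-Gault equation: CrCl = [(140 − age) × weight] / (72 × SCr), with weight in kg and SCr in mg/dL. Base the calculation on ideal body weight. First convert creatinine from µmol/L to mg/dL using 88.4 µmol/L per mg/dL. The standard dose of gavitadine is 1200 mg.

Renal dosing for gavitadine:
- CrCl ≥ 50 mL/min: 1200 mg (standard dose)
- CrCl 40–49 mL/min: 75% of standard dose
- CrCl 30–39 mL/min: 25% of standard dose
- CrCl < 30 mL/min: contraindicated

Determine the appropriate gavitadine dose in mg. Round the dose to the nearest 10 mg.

SCr = 291 / 88.4 = 3.292 mg/dL
CrCl = (140 − 44) × 88.2 / (72 × 3.292) = 8467.2 / 237.02 ≈ 35.7 mL/min
CrCl ≈ 36 mL/min → bracket 30–39 mL/min.
25% of 1200 mg = 300 mg

300 mg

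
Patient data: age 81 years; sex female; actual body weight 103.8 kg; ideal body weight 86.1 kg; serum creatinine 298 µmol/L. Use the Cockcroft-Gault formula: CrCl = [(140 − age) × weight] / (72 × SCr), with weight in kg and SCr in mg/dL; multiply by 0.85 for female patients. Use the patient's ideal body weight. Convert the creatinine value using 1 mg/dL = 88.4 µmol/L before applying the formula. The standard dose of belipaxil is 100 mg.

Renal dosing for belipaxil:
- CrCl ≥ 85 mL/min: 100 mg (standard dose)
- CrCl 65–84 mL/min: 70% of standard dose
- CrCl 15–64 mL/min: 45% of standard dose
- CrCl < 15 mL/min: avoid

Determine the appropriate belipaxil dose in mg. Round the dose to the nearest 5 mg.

SCr = 298 / 88.4 = 3.371 mg/dL
CrCl = (140 − 81) × 86.1 / (72 × 3.371) × 0.85 = 5079.9 / 242.71 × 0.85 ≈ 17.8 mL/min
CrCl ≈ 18 mL/min → bracket 15–64 mL/min.
45% of 100 mg = 45 mg

45 mg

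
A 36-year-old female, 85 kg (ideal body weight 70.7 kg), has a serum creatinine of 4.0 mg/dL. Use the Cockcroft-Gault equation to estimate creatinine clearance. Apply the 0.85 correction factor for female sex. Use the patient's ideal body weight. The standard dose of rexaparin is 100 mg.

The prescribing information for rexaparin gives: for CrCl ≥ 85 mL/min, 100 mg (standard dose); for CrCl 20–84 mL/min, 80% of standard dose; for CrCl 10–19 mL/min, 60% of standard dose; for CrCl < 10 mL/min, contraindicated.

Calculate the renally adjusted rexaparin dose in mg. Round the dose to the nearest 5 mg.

CrCl = (140 − 36) × 70.7 / (72 × 4) × 0.85 = 7352.8 / 288.00 × 0.85 ≈ 21.7 mL/min
CrCl ≈ 22 mL/min → bracket 20–84 mL/min.
80% of 100 mg = 80 mg

80 mg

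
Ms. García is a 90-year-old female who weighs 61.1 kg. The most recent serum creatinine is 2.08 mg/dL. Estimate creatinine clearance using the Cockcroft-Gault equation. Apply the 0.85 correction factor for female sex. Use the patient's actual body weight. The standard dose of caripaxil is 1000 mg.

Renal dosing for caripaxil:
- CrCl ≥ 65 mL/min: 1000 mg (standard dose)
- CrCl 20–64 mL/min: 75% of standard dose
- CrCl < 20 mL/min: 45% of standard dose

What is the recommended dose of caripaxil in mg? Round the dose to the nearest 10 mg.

450 mg

CrCl = (140 − 90) × 61.1 / (72 × 2.08) × 0.85 = 3055.0 / 149.76 × 0.85 ≈ 17.3 mL/min
CrCl ≈ 17 mL/min → bracket < 20 mL/min.
45% of 1000 mg = 450 mg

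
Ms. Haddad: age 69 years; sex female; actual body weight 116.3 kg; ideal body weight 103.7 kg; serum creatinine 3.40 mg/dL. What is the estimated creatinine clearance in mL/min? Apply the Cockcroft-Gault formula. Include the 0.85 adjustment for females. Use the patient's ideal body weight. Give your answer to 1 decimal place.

CrCl = (140 − 69) × 103.7 / (72 × 3.4) × 0.85 = 7362.7 / 244.80 × 0.85 ≈ 25.6 mL/min

25.6 mL/min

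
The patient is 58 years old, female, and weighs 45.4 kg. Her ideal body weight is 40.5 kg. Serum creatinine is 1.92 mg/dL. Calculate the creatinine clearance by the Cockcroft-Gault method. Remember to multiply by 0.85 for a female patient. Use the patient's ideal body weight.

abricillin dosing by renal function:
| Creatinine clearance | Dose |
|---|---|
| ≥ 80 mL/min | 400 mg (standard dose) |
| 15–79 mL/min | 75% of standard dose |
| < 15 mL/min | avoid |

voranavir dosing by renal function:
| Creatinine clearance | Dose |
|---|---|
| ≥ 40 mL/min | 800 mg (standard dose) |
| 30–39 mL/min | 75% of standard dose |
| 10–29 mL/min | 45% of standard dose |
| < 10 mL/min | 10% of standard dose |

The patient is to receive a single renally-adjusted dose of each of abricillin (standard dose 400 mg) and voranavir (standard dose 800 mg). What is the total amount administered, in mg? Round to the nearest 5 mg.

660 mg

CrCl = (140 − 58) × 40.5 / (72 × 1.92) × 0.85 = 3321.0 / 138.24 × 0.85 ≈ 20.4 mL/min
CrCl ≈ 20 mL/min.
abricillin: 15–79 mL/min → 75% of 400 mg = 300 mg.
voranavir: 10–29 mL/min → 45% of 800 mg = 360 mg.
Total = 300 + 360 = 660 mg.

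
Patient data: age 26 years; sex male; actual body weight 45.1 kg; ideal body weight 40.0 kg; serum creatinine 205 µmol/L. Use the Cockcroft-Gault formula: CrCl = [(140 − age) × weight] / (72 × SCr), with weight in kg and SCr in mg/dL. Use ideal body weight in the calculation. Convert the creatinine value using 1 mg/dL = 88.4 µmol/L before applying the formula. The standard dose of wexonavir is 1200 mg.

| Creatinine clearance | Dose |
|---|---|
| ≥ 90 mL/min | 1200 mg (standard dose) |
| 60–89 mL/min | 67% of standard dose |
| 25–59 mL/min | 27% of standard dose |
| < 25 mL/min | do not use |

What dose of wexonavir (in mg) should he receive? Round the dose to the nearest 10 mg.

320 mg

SCr = 205 / 88.4 = 2.319 mg/dL
CrCl = (140 − 26) × 40 / (72 × 2.319) = 4560.0 / 166.97 ≈ 27.3 mL/min
CrCl ≈ 27 mL/min → bracket 25–59 mL/min.
27% of 1200 mg = 324 mg → 320 mg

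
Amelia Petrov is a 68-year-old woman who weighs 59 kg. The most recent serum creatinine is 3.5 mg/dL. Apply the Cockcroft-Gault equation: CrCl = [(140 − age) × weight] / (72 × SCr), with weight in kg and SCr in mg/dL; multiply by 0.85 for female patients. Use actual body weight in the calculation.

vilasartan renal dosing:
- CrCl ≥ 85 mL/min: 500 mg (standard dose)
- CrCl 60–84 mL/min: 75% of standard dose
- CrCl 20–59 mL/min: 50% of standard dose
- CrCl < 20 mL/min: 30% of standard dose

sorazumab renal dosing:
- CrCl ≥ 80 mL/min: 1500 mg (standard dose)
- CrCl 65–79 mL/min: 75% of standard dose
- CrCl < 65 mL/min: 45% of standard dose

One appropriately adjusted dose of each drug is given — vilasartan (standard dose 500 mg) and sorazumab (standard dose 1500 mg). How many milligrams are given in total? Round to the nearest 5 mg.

CrCl = (140 − 68) × 59 / (72 × 3.5) × 0.85 = 4248.0 / 252.00 × 0.85 ≈ 14.3 mL/min
CrCl ≈ 14 mL/min.
vilasartan: < 20 mL/min → 30% of 500 mg = 150 mg.
sorazumab: < 65 mL/min → 45% of 1500 mg = 675 mg.
Total = 150 + 675 = 825 mg.

825 mg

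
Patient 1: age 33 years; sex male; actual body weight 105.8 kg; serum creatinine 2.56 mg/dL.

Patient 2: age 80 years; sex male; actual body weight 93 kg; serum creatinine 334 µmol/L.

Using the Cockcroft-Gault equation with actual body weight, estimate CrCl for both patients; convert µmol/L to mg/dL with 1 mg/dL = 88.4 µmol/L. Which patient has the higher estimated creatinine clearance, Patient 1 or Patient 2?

Patient 1: CrCl = (140 − 33) × 105.8 / (72 × 2.56) = 11320.6 / 184.32 ≈ 61.4 mL/min
Patient 2: SCr = 334 / 88.4 = 3.778 mg/dL
Patient 2: CrCl = (140 − 80) × 93 / (72 × 3.778) = 5580.0 / 272.02 ≈ 20.5 mL/min
61.4 vs 20.5 mL/min → Patient 1 is higher.

Patient 1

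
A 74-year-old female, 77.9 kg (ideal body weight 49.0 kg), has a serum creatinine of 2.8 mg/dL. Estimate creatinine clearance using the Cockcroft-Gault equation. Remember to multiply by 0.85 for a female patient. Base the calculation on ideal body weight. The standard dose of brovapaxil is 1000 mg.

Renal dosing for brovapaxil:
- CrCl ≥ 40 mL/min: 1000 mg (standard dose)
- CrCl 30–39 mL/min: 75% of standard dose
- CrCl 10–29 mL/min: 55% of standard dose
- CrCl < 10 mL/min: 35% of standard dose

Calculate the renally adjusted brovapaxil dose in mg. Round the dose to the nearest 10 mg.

CrCl = (140 − 74) × 49 / (72 × 2.8) × 0.85 = 3234.0 / 201.60 × 0.85 ≈ 13.6 mL/min
CrCl ≈ 14 mL/min → bracket 10–29 mL/min.
55% of 1000 mg = 550 mg

550 mg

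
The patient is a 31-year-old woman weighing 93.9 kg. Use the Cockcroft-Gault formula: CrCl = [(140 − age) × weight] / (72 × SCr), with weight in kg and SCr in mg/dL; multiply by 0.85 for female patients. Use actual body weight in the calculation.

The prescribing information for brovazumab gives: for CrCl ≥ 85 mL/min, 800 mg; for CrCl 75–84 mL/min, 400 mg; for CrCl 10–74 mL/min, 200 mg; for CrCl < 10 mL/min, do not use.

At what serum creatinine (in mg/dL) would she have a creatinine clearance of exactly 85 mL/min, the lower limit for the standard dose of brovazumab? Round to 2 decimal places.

1.42 mg/dL

Standard dose requires CrCl ≥ 85 mL/min.
Set (140 − 31) × 93.9 × 0.85 / (72 × SCr) = 85
SCr = (140 − 31) × 93.9 × 0.85 / (72 × 85) = 1.422 mg/dL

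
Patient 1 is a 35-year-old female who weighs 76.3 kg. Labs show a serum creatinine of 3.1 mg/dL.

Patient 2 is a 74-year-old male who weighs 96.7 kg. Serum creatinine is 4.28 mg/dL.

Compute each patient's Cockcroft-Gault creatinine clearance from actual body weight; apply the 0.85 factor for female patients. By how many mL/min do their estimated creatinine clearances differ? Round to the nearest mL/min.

10 mL/min

Patient 1: CrCl = (140 − 35) × 76.3 / (72 × 3.1) × 0.85 = 8011.5 / 223.20 × 0.85 ≈ 30.5 mL/min
Patient 2: CrCl = (140 − 74) × 96.7 / (72 × 4.28) = 6382.2 / 308.16 ≈ 20.7 mL/min
|30.5 − 20.7| = 9.8 mL/min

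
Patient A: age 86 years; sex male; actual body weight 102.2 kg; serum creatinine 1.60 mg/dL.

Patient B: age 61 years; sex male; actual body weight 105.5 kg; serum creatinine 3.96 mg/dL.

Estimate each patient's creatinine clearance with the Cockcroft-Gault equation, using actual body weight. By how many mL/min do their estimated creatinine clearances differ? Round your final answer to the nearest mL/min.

19 mL/min

Patient A: CrCl = (140 − 86) × 102.2 / (72 × 1.6) = 5518.8 / 115.20 ≈ 47.9 mL/min
Patient B: CrCl = (140 − 61) × 105.5 / (72 × 3.96) = 8334.5 / 285.12 ≈ 29.2 mL/min
|47.9 − 29.2| = 18.7 mL/min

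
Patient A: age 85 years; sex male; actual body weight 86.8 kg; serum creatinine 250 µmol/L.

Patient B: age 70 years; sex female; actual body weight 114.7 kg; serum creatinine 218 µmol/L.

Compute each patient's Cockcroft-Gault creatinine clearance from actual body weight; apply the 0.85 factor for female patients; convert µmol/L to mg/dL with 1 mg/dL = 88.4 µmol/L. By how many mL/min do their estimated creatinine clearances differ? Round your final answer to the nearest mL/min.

Patient A: SCr = 250 / 88.4 = 2.828 mg/dL
Patient A: CrCl = (140 − 85) × 86.8 / (72 × 2.828) = 4774.0 / 203.62 ≈ 23.4 mL/min
Patient B: SCr = 218 / 88.4 = 2.466 mg/dL
Patient B: CrCl = (140 − 70) × 114.7 / (72 × 2.466) × 0.85 = 8029.0 / 177.55 × 0.85 ≈ 38.4 mL/min
|23.4 − 38.4| = 15.0 mL/min

15 mL/min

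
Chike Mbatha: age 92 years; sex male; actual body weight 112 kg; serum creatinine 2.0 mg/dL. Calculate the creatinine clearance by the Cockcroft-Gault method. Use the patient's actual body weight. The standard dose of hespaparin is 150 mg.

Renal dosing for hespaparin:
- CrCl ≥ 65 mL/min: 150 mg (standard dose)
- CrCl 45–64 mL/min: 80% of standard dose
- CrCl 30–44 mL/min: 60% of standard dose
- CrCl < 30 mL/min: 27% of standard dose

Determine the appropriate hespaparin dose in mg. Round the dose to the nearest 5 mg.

90 mg

CrCl = (140 − 92) × 112 / (72 × 2) = 5376.0 / 144.00 ≈ 37.3 mL/min
CrCl ≈ 37 mL/min → bracket 30–44 mL/min.
60% of 150 mg = 90 mg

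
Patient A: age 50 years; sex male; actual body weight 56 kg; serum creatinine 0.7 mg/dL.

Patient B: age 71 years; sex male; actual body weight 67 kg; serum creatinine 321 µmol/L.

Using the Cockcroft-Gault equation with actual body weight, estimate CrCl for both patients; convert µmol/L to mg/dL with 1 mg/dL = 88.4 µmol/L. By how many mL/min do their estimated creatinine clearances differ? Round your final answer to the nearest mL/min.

Patient A: CrCl = (140 − 50) × 56 / (72 × 0.7) = 5040.0 / 50.40 ≈ 100.0 mL/min
Patient B: SCr = 321 / 88.4 = 3.631 mg/dL
Patient B: CrCl = (140 − 71) × 67 / (72 × 3.631) = 4623.0 / 261.43 ≈ 17.7 mL/min
|100.0 − 17.7| = 82.3 mL/min

82 mL/min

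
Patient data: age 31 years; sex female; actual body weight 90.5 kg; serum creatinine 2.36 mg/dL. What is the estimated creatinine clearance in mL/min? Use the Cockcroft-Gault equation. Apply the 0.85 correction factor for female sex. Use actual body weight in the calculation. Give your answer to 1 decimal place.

49.3 mL/min

CrCl = (140 − 31) × 90.5 / (72 × 2.36) × 0.85 = 9864.5 / 169.92 × 0.85 ≈ 49.3 mL/min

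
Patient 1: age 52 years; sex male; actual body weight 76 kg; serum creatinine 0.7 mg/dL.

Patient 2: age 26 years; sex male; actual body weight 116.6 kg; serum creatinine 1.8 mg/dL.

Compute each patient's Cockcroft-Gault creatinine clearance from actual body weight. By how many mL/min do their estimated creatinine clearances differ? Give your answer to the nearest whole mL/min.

Patient 1: CrCl = (140 − 52) × 76 / (72 × 0.7) = 6688.0 / 50.40 ≈ 132.7 mL/min
Patient 2: CrCl = (140 − 26) × 116.6 / (72 × 1.8) = 13292.4 / 129.60 ≈ 102.6 mL/min
|132.7 − 102.6| = 30.1 mL/min

30 mL/min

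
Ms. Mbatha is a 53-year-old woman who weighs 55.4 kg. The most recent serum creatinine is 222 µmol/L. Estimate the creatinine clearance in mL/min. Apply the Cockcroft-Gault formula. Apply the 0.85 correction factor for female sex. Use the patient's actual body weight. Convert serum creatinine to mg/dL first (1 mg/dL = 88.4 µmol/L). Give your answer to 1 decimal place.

SCr = 222 / 88.4 = 2.511 mg/dL
CrCl = (140 − 53) × 55.4 / (72 × 2.511) × 0.85 = 4819.8 / 180.79 × 0.85 ≈ 22.7 mL/min

22.7 mL/min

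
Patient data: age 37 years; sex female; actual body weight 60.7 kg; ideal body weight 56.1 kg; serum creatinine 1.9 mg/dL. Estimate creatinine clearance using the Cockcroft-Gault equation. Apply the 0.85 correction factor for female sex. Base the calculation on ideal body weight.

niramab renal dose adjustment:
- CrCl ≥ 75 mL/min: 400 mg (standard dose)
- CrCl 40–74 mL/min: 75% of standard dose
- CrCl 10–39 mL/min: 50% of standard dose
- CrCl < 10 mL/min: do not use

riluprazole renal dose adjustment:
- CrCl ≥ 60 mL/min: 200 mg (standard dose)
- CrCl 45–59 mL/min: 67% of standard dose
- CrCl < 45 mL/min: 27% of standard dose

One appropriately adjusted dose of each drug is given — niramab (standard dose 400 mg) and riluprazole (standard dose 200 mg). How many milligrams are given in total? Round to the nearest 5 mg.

CrCl = (140 − 37) × 56.1 / (72 × 1.9) × 0.85 = 5778.3 / 136.80 × 0.85 ≈ 35.9 mL/min
CrCl ≈ 36 mL/min.
niramab: 10–39 mL/min → 50% of 400 mg = 200 mg.
riluprazole: < 45 mL/min → 27% of 200 mg = 54 mg.
Total = 200 + 54 = 254 mg.

255 mg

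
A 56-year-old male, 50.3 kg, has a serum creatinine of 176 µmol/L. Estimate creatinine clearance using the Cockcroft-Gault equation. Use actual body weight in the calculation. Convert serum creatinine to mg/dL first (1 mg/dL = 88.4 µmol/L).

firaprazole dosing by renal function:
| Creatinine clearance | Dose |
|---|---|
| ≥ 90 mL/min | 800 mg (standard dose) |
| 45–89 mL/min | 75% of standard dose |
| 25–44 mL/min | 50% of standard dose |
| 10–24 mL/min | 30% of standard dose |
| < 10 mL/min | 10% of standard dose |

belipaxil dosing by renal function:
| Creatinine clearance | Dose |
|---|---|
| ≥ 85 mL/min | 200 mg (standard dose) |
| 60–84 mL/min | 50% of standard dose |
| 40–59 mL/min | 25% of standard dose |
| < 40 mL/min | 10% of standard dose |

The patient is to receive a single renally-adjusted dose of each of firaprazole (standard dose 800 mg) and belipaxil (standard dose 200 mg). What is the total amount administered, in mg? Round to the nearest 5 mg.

SCr = 176 / 88.4 = 1.991 mg/dL
CrCl = (140 − 56) × 50.3 / (72 × 1.991) = 4225.2 / 143.35 ≈ 29.5 mL/min
CrCl ≈ 29 mL/min.
firaprazole: 25–44 mL/min → 50% of 800 mg = 400 mg.
belipaxil: < 40 mL/min → 10% of 200 mg = 20 mg.
Total = 400 + 20 = 420 mg.

420 mg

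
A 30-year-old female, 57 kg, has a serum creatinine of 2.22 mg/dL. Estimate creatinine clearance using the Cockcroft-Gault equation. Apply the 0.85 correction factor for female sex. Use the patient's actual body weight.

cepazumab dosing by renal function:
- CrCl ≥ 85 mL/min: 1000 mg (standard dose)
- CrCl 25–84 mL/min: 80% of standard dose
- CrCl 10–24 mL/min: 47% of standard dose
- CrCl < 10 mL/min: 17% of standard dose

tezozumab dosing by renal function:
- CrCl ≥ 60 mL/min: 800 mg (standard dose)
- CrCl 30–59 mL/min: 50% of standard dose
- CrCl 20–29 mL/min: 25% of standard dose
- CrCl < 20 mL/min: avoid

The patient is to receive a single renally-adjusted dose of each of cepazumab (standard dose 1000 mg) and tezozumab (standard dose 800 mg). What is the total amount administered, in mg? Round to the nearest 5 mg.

CrCl = (140 − 30) × 57 / (72 × 2.22) × 0.85 = 6270.0 / 159.84 × 0.85 ≈ 33.3 mL/min
CrCl ≈ 33 mL/min.
cepazumab: 25–84 mL/min → 80% of 1000 mg = 800 mg.
tezozumab: 30–59 mL/min → 50% of 800 mg = 400 mg.
Total = 800 + 400 = 1200 mg.

1200 mg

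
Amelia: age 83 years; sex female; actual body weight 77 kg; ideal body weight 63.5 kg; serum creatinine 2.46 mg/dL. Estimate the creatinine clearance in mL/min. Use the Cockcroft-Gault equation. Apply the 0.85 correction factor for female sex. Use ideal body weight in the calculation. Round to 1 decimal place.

CrCl = (140 − 83) × 63.5 / (72 × 2.46) × 0.85 = 3619.5 / 177.12 × 0.85 ≈ 17.4 mL/min

17.4 mL/min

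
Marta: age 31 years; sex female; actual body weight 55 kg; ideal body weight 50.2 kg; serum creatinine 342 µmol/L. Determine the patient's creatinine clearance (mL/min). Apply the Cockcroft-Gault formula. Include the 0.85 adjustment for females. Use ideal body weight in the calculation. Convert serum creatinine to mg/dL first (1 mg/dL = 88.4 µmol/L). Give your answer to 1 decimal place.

16.7 mL/min

SCr = 342 / 88.4 = 3.869 mg/dL
CrCl = (140 − 31) × 50.2 / (72 × 3.869) × 0.85 = 5471.8 / 278.57 × 0.85 ≈ 16.7 mL/min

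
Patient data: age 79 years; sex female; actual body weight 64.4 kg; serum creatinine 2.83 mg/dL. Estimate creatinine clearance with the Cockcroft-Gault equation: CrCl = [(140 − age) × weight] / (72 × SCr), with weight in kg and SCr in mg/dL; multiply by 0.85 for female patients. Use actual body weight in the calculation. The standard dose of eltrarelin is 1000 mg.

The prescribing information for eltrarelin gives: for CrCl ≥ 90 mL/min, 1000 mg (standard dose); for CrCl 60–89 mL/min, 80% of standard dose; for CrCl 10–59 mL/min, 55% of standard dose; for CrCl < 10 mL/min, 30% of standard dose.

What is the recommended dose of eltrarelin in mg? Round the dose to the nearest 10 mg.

CrCl = (140 − 79) × 64.4 / (72 × 2.83) × 0.85 = 3928.4 / 203.76 × 0.85 ≈ 16.4 mL/min
CrCl ≈ 16 mL/min → bracket 10–59 mL/min.
55% of 1000 mg = 550 mg

550 mg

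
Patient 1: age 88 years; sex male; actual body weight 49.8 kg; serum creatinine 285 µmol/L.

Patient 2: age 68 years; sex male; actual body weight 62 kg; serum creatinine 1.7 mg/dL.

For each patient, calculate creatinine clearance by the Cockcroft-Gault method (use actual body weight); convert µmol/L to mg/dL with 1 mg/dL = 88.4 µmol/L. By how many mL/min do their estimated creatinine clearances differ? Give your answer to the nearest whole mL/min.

Patient 1: SCr = 285 / 88.4 = 3.224 mg/dL
Patient 1: CrCl = (140 − 88) × 49.8 / (72 × 3.224) = 2589.6 / 232.13 ≈ 11.2 mL/min
Patient 2: CrCl = (140 − 68) × 62 / (72 × 1.7) = 4464.0 / 122.40 ≈ 36.5 mL/min
|11.2 − 36.5| = 25.3 mL/min

25 mL/min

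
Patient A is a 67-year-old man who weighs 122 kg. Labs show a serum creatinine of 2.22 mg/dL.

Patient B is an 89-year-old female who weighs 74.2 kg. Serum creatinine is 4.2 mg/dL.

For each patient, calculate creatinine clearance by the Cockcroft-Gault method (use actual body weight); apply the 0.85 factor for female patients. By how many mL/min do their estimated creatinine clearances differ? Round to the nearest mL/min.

Patient A: CrCl = (140 − 67) × 122 / (72 × 2.22) = 8906.0 / 159.84 ≈ 55.7 mL/min
Patient B: CrCl = (140 − 89) × 74.2 / (72 × 4.2) × 0.85 = 3784.2 / 302.40 × 0.85 ≈ 10.6 mL/min
|55.7 − 10.6| = 45.1 mL/min

45 mL/min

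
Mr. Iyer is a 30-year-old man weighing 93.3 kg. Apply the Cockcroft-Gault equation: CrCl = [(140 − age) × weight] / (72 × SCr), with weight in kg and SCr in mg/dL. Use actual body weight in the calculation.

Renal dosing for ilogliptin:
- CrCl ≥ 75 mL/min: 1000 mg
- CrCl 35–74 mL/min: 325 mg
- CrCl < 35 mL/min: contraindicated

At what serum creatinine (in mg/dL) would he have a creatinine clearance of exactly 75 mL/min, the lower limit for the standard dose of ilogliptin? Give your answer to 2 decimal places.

1.90 mg/dL

Standard dose requires CrCl ≥ 75 mL/min.
Set (140 − 30) × 93.3 / (72 × SCr) = 75
SCr = (140 − 30) × 93.3 / (72 × 75) = 1.901 mg/dL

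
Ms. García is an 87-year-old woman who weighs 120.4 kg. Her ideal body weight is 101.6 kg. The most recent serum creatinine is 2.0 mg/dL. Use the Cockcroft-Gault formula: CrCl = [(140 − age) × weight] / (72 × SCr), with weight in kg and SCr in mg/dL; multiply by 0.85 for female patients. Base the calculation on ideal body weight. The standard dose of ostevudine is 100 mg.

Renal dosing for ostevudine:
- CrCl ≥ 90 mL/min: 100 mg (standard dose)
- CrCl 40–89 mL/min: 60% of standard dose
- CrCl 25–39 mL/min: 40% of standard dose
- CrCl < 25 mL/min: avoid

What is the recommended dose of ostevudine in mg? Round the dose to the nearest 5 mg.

CrCl = (140 − 87) × 101.6 / (72 × 2) × 0.85 = 5384.8 / 144.00 × 0.85 ≈ 31.8 mL/min
CrCl ≈ 32 mL/min → bracket 25–39 mL/min.
40% of 100 mg = 40 mg

40 mg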